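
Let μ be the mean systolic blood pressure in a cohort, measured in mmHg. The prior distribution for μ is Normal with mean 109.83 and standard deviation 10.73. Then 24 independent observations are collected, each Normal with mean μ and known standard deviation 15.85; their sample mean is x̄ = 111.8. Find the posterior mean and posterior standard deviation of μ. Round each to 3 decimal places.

Posterior mean ≈ 111.636; posterior SD ≈ 3.098

With known σ, the Normal prior is conjugate. Weight on the data is w = (n/σ²)/(n/σ² + 1/τ₀²) = 0.0955328/(0.0955328+0.00868561) = 0.91666.
Posterior mean = w·x̄ + (1−w)·μ₀ = 0.91666·111.8 + 0.083340·109.83 = 111.636. Posterior variance = 1/(0.0955328+0.00868561) = 9.59523, so SD = 3.098.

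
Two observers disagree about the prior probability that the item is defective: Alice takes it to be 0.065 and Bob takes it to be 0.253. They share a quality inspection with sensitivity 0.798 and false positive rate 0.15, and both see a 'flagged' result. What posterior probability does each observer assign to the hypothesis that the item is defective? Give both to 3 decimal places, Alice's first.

Alice: 0.270; Bob: 0.643

The likelihood ratio for a 'flagged' result is 0.798/0.15 = 5.3200.
Alice: prior odds 0.065/0.935 = 0.069519; posterior odds 0.36984; posterior probability 0.270.
Bob: prior odds 0.253/0.747 = 0.33869; posterior odds 1.8018; posterior probability 0.643.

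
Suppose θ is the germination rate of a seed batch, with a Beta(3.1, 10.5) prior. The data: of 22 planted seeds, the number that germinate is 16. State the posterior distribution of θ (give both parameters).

Observing 16 successes and 6 failures updates Beta(3.1, 10.5) by adding the success and failure counts to the two shape parameters: α = 3.1+16 = 19.1, β = 10.5+6 = 16.5.

Posterior: Beta(19.1, 16.5)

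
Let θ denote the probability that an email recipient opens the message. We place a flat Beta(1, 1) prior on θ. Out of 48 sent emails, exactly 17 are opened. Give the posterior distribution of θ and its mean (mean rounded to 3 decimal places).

Posterior: Beta(18, 32); mean ≈ 0.360

Observing 17 successes and 31 failures updates Beta(1, 1) by adding the success and failure counts to the two shape parameters: α = 1+17 = 18, β = 1+31 = 32.
Posterior mean = α/(α+β) = 18/50 = 0.360.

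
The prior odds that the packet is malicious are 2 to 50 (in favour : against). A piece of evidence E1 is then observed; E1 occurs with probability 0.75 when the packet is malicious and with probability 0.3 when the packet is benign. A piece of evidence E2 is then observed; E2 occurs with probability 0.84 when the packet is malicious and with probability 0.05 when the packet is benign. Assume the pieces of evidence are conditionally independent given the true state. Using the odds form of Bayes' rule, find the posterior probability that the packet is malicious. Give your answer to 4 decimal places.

Prior odds = 2/50 = 0.040000. In log-odds, ln(0.040000) = -3.2189.
Add log likelihood ratios: ln(2.5000) + ln(16.800) = 3.7377.
Posterior log-odds = 0.51879, so posterior odds = exp(0.51879) = 1.6800. Converting, P(H|E) = 1.6800/2.6800 = 0.6269.

Posterior probability ≈ 0.6269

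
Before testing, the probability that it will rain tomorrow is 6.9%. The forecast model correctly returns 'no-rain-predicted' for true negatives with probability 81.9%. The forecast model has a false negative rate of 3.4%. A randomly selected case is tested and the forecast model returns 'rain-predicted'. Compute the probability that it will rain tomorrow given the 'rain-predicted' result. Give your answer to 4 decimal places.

P(H | E) ≈ 0.2834

Write H for 'it will rain tomorrow'. Prior odds H:¬H = 0.069/0.931 = 0.074114. For the 'rain-predicted' outcome, the likelihood ratio is 0.966/0.181 = 5.3370.
Posterior odds = 0.074114 × 5.3370 = 0.39555, so P(H|E) = 0.39555/(1+0.39555) = 0.2834.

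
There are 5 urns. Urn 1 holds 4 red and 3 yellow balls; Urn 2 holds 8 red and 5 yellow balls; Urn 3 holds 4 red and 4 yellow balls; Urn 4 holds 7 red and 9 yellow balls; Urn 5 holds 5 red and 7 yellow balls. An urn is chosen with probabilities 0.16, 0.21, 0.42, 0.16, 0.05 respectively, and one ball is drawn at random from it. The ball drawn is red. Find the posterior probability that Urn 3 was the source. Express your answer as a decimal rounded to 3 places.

Posterior probability ≈ 0.403

Tabulate prior·likelihood by source: [1] prior 0.16, lik 0.5714, product 0.09143; [2] prior 0.21, lik 0.6154, product 0.1292; [3] prior 0.42, lik 0.5, product 0.2100; [4] prior 0.16, lik 0.4375, product 0.07000; [5] prior 0.05, lik 0.4167, product 0.02083.
Normalizing constant = 0.52149; the posterior for Urn 3 is its product over the sum, 0.2100/0.52149 = 0.403.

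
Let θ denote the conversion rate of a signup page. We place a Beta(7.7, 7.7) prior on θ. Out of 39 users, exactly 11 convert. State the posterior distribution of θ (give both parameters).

Observing 11 successes and 28 failures updates Beta(7.7, 7.7) by adding the success and failure counts to the two shape parameters: α = 7.7+11 = 18.7, β = 7.7+28 = 35.7.

Posterior: Beta(18.7, 35.7)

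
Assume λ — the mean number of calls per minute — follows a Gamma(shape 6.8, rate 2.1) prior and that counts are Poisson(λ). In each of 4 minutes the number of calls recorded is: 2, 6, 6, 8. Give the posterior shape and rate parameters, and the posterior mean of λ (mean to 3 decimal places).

The Poisson likelihood adds the total count to the shape and the number of exposure periods to the rate. Here ∑xᵢ = 22 and n = 4, so shape 6.8→28.8 and rate 2.1→6.1.
Posterior mean = shape/rate = 28.8/6.1 = 4.721.

Posterior: Gamma(shape=28.8, rate=6.1); mean ≈ 4.721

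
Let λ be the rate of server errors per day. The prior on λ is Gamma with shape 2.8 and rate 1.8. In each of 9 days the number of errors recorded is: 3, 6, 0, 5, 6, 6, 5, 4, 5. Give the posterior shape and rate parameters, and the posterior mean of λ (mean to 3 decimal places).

Total count ∑xᵢ = 40 over n = 9 days.
Gamma is conjugate to the Poisson likelihood: posterior is Gamma(shape = 2.8+40 = 42.8, rate = 1.8+9 = 10.8).
Posterior mean = shape/rate = 42.8/10.8 = 3.963.

Posterior: Gamma(shape=42.8, rate=10.8); mean ≈ 3.963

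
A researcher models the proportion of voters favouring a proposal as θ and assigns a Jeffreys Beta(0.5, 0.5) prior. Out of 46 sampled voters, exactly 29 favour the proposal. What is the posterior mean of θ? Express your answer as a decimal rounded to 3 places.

Posterior mean ≈ 0.628

Observing 29 successes and 17 failures updates Beta(0.5, 0.5) by adding the success and failure counts to the two shape parameters: α = 0.5+29 = 29.5, β = 0.5+17 = 17.5.
Posterior mean = α/(α+β) = 29.5/47 = 0.628.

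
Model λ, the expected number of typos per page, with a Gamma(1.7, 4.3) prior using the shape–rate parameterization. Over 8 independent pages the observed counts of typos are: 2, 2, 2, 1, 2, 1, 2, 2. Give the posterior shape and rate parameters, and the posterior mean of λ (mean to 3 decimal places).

Posterior: Gamma(shape=15.7, rate=12.3); mean ≈ 1.276

The Poisson likelihood adds the total count to the shape and the number of exposure periods to the rate. Here ∑xᵢ = 14 and n = 8, so shape 1.7→15.7 and rate 4.3→12.3.
Posterior mean = shape/rate = 15.7/12.3 = 1.276.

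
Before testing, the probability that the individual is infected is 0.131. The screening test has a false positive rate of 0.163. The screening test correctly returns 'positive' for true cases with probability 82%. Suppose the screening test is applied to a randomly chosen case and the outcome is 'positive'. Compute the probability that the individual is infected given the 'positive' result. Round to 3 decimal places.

P(H | E) ≈ 0.431

Let H be the event that the individual is infected. P(H) = 0.131, so P(¬H) = 0.869. With E the 'positive' result, P(E|H) = 0.82 and P(E|¬H) = 0.163.
P(E) = 0.82·0.131 + 0.163·0.869 = 0.10742 + 0.14165 = 0.24907.
By Bayes' theorem, P(H|E) = 0.10742 / 0.24907 = 0.431.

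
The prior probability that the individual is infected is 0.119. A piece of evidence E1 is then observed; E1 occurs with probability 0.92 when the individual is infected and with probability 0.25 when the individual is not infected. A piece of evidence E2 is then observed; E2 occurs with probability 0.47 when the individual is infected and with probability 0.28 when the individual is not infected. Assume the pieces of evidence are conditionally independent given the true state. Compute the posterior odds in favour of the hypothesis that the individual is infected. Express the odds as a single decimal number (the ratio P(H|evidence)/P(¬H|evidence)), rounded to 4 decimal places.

Prior odds = 0.119/(1−0.119) = 0.13507. In log-odds, ln(0.13507) = -2.0019.
Add log likelihood ratios: ln(3.6800) + ln(1.6786) = 1.8209.
Posterior log-odds = -0.18108, so posterior odds = exp(-0.18108) = 0.83437.

Posterior odds ≈ 0.8344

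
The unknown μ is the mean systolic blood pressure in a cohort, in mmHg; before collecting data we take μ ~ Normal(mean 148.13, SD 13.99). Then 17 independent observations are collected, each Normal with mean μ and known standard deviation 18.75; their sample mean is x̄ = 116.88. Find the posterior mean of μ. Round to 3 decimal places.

Posterior mean ≈ 119.866

With known σ, the Normal prior is conjugate. Weight on the data is w = (n/σ²)/(n/σ² + 1/τ₀²) = 0.0483556/(0.0483556+0.00510934) = 0.90444.
Posterior mean = w·x̄ + (1−w)·μ₀ = 0.90444·116.88 + 0.095564·148.13 = 119.866.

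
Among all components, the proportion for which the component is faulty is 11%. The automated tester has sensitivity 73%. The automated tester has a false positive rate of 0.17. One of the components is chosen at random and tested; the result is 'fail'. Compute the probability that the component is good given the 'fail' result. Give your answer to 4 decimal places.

Let H be the event that the component is faulty. P(H) = 0.11, so P(¬H) = 0.89. With E the 'fail' result, P(E|H) = 0.73 and P(E|¬H) = 0.17.
P(E) = 0.73·0.11 + 0.17·0.89 = 0.080300 + 0.15130 = 0.23160.
By Bayes' theorem, P(H|E) = 0.080300 / 0.23160 = 0.3467. Hence P(¬H|E) = 1 − 0.3467 = 0.6533.

P(¬H | E) ≈ 0.6533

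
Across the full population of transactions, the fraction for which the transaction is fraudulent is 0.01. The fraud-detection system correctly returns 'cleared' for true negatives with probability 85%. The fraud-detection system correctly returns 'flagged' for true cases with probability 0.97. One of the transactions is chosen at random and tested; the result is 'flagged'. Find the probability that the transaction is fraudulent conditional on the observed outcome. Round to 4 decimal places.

P(H | E) ≈ 0.0613

Write H for 'the transaction is fraudulent'. Prior odds H:¬H = 0.01/0.99 = 0.010101. For the 'flagged' outcome, the likelihood ratio is 0.97/0.15 = 6.4667.
Posterior odds = 0.010101 × 6.4667 = 0.065320, so P(H|E) = 0.065320/(1+0.065320) = 0.0613.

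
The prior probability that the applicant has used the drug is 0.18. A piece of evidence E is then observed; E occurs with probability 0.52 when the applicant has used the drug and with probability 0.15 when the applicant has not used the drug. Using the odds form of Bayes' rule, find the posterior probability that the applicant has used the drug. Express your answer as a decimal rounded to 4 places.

Prior odds = 0.18/(1−0.18) = 0.21951. In log-odds, ln(0.21951) = -1.5163.
Add log likelihood ratio: ln(3.4667) = 1.2432.
Posterior log-odds = -0.27315, so posterior odds = exp(-0.27315) = 0.76098. Converting, P(H|E) = 0.76098/1.7610 = 0.4321.

Posterior probability ≈ 0.4321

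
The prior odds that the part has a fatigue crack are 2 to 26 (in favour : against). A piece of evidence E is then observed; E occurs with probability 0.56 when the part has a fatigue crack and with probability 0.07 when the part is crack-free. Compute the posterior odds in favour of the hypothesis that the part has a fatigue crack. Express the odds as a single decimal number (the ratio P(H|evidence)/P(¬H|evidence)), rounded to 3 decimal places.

Posterior odds ≈ 0.615

Prior odds = 2/26 = 0.076923.
Likelihood ratio for E = 0.56/0.07 = 8.0000.
Posterior odds = prior odds × LR = 0.61538.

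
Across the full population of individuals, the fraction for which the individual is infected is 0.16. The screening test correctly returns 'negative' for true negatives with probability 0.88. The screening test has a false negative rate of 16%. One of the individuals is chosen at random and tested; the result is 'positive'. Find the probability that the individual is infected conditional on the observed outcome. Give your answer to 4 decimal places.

Write H for 'the individual is infected'. Prior odds H:¬H = 0.16/0.84 = 0.19048. For the 'positive' outcome, the likelihood ratio is 0.84/0.12 = 7.0000.
Posterior odds = 0.19048 × 7.0000 = 1.3333, so P(H|E) = 1.3333/(1+1.3333) = 0.5714.

P(H | E) ≈ 0.5714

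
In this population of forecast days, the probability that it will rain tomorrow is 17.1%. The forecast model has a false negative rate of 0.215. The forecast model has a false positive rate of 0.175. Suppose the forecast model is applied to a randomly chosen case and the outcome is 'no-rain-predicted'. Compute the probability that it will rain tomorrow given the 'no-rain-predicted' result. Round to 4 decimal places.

Write H for 'it will rain tomorrow'. Prior odds H:¬H = 0.171/0.829 = 0.20627. For the 'no-rain-predicted' outcome, the likelihood ratio is 0.215/0.825 = 0.26061.
Posterior odds = 0.20627 × 0.26061 = 0.053756, so P(H|E) = 0.053756/(1+0.053756) = 0.0510.

P(H | E) ≈ 0.0510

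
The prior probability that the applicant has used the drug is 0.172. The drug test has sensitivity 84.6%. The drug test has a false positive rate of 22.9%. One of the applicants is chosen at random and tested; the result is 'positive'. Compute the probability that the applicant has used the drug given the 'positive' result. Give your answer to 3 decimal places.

P(H | E) ≈ 0.434

Write H for 'the applicant has used the drug'. Prior odds H:¬H = 0.172/0.828 = 0.20773. For the 'positive' outcome, the likelihood ratio is 0.846/0.229 = 3.6943.
Posterior odds = 0.20773 × 3.6943 = 0.76742, so P(H|E) = 0.76742/(1+0.76742) = 0.434.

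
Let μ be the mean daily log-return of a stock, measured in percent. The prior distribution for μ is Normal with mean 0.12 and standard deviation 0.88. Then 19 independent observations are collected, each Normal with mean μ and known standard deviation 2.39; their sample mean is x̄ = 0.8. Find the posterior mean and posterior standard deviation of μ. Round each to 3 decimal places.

Posterior mean ≈ 0.610; posterior SD ≈ 0.465

With known σ, the Normal prior is conjugate. Weight on the data is w = (n/σ²)/(n/σ² + 1/τ₀²) = 3.32627/(3.32627+1.29132) = 0.72035.
Posterior mean = w·x̄ + (1−w)·μ₀ = 0.72035·0.8 + 0.27965·0.12 = 0.610. Posterior variance = 1/(3.32627+1.29132) = 0.216563, so SD = 0.465.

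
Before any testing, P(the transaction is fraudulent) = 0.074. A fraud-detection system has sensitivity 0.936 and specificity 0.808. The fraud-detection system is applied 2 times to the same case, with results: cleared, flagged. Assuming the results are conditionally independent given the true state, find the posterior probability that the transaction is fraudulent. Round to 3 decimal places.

Posterior P(H) ≈ 0.030

With H the event that the transaction is fraudulent, the joint likelihood of the observed sequence is P(data|H) = 0.064·0.936 = 0.059904 and P(data|¬H) = 0.808·0.192 = 0.15514.
Bayes: P(H|data) = 0.074·0.059904 / (0.074·0.059904 + 0.926·0.15514) = 0.0044329/0.14809 = 0.0299.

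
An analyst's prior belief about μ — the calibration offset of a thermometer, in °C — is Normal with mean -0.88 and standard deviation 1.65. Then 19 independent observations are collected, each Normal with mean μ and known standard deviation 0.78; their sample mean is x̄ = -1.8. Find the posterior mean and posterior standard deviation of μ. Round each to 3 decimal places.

Posterior mean ≈ -1.789; posterior SD ≈ 0.178

With known σ, the Normal prior is conjugate. Weight on the data is w = (n/σ²)/(n/σ² + 1/τ₀²) = 31.2295/(31.2295+0.367309) = 0.98838.
Posterior mean = w·x̄ + (1−w)·μ₀ = 0.98838·-1.8 + 0.011625·-0.88 = -1.789. Posterior variance = 1/(31.2295+0.367309) = 0.0316488, so SD = 0.178.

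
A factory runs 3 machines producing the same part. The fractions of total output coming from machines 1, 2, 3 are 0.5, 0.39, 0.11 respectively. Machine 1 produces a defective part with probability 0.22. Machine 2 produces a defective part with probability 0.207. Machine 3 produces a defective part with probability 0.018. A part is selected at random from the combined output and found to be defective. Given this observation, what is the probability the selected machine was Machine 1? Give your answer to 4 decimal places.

P(defective|M1) = 0.22; P(defective|M2) = 0.207; P(defective|M3) = 0.018.
Prior × likelihood for each source: 0.5·0.22=0.1100, 0.39·0.207=0.08073, 0.11·0.018=0.001980. Summing gives P(defective) = 0.19271.
P(Machine 1 | defective) = 0.1100 / 0.19271 = 0.5708.

Posterior probability ≈ 0.5708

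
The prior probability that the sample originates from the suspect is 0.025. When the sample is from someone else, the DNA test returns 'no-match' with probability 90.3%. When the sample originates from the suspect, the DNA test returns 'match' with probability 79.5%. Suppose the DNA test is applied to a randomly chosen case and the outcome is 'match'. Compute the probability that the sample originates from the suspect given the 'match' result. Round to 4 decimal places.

P(H | E) ≈ 0.1737

Let H be the event that the sample originates from the suspect. P(H) = 0.025, so P(¬H) = 0.975. With E the 'match' result, P(E|H) = 0.795 and P(E|¬H) = 0.097.
P(E) = 0.795·0.025 + 0.097·0.975 = 0.019875 + 0.094575 = 0.11445.
By Bayes' theorem, P(H|E) = 0.019875 / 0.11445 = 0.1737.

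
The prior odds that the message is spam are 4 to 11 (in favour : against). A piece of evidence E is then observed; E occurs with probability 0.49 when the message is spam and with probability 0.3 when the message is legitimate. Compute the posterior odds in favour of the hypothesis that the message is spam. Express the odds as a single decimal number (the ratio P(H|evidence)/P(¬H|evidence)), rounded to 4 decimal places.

Posterior odds ≈ 0.5939

Prior odds = 4/11 = 0.36364. In log-odds, ln(0.36364) = -1.0116.
Add log likelihood ratio: ln(1.6333) = 0.49062.
Posterior log-odds = -0.52098, so posterior odds = exp(-0.52098) = 0.59394.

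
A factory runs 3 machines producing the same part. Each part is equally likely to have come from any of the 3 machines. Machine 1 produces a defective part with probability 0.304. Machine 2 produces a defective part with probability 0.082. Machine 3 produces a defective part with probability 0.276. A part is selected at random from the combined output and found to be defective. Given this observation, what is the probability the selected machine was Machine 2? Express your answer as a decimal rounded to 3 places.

Posterior probability ≈ 0.124

Tabulate prior·likelihood by source: [1] prior 0.333333, lik 0.304, product 0.1013; [2] prior 0.333333, lik 0.082, product 0.02733; [3] prior 0.333333, lik 0.276, product 0.09200.
Normalizing constant = 0.22067; the posterior for Machine 2 is its product over the sum, 0.02733/0.22067 = 0.124.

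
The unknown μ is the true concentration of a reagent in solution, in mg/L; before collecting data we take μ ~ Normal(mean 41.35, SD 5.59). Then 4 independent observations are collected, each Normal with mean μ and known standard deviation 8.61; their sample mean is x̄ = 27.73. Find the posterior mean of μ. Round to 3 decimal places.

Posterior mean ≈ 32.801

Prior precision 1/τ₀² = 1/5.59² = 0.0320019; data precision n/σ² = 4/8.61² = 0.0539577.
Posterior precision = 0.0320019 + 0.0539577 = 0.0859597.
Posterior mean = (0.0320019·41.35 + 0.0539577·27.73) / 0.0859597 = 32.801.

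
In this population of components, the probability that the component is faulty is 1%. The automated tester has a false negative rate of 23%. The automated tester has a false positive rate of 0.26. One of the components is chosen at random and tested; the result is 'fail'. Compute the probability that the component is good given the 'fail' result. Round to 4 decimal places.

Let H be the event that the component is faulty. P(H) = 0.01, so P(¬H) = 0.99. With E the 'fail' result, P(E|H) = 0.77 and P(E|¬H) = 0.26.
P(E) = 0.77·0.01 + 0.26·0.99 = 0.0077000 + 0.25740 = 0.26510.
By Bayes' theorem, P(H|E) = 0.0077000 / 0.26510 = 0.0290. Hence P(¬H|E) = 1 − 0.0290 = 0.9710.

P(¬H | E) ≈ 0.9710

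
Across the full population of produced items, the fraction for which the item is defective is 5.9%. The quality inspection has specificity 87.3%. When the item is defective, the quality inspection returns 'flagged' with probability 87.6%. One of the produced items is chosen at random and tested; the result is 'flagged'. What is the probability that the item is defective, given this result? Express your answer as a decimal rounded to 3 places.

Let H be the event that the item is defective. P(H) = 0.059, so P(¬H) = 0.941. With E the 'flagged' result, P(E|H) = 0.876 and P(E|¬H) = 0.127.
P(E) = 0.876·0.059 + 0.127·0.941 = 0.051684 + 0.11951 = 0.17119.
By Bayes' theorem, P(H|E) = 0.051684 / 0.17119 = 0.302.

P(H | E) ≈ 0.302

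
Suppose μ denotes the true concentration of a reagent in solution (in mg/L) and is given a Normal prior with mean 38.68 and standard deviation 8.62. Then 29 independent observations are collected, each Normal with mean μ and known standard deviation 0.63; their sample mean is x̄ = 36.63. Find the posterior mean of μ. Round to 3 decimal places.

Prior precision 1/τ₀² = 1/8.62² = 0.0134582; data precision n/σ² = 29/0.63² = 73.0663.
Posterior precision = 0.0134582 + 73.0663 = 73.0797.
Posterior mean = (0.0134582·38.68 + 73.0663·36.63) / 73.0797 = 36.630.

Posterior mean ≈ 36.630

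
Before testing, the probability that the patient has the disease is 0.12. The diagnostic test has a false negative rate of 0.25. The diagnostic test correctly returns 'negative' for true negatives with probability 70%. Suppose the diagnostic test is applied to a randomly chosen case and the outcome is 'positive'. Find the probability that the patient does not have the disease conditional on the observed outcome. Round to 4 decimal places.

P(¬H | E) ≈ 0.7458

Write H for 'the patient has the disease'. Prior odds H:¬H = 0.12/0.88 = 0.13636. For the 'positive' outcome, the likelihood ratio is 0.75/0.3 = 2.5000.
Posterior odds = 0.13636 × 2.5000 = 0.34091, so P(H|E) = 0.34091/(1+0.34091) = 0.2542. Then P(¬H|E) = 1 − 0.2542 = 0.7458.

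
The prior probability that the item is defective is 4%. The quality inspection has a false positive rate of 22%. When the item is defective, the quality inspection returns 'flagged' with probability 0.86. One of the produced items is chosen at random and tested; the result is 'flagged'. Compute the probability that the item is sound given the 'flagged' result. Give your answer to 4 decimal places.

Write H for 'the item is defective'. Prior odds H:¬H = 0.04/0.96 = 0.041667. For the 'flagged' outcome, the likelihood ratio is 0.86/0.22 = 3.9091.
Posterior odds = 0.041667 × 3.9091 = 0.16288, so P(H|E) = 0.16288/(1+0.16288) = 0.1401. Then P(¬H|E) = 1 − 0.1401 = 0.8599.

P(¬H | E) ≈ 0.8599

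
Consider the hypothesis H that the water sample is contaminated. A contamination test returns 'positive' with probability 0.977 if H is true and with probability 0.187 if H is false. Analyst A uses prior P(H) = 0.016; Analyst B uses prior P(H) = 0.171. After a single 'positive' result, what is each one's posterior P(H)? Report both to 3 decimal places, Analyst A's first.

The likelihood ratio for a 'positive' result is 0.977/0.187 = 5.2246.
Analyst A: prior odds 0.016/0.984 = 0.016260; posterior odds 0.084953; posterior probability 0.078.
Analyst B: prior odds 0.171/0.829 = 0.20627; posterior odds 1.0777; posterior probability 0.519.

Analyst A: 0.078; Analyst B: 0.519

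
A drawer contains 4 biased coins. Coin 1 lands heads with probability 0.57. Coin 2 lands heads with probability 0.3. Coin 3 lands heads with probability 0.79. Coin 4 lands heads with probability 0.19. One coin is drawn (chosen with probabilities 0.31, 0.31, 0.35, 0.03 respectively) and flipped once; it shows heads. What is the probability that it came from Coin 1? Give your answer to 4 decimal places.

P(heads|C1) = 0.57; P(heads|C2) = 0.3; P(heads|C3) = 0.79; P(heads|C4) = 0.19.
Prior × likelihood for each source: 0.31·0.57=0.1767, 0.31·0.3=0.09300, 0.35·0.79=0.2765, 0.03·0.19=0.005700. Summing gives P(heads) = 0.55190.
P(Coin 1 | heads) = 0.1767 / 0.55190 = 0.3202.

Posterior probability ≈ 0.3202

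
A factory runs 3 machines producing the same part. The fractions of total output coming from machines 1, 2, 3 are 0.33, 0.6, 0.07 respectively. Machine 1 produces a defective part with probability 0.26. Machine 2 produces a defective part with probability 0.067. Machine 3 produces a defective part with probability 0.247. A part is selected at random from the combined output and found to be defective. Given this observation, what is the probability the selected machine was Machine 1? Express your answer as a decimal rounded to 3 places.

Posterior probability ≈ 0.599

Tabulate prior·likelihood by source: [1] prior 0.33, lik 0.26, product 0.08580; [2] prior 0.6, lik 0.067, product 0.04020; [3] prior 0.07, lik 0.247, product 0.01729.
Normalizing constant = 0.14329; the posterior for Machine 1 is its product over the sum, 0.08580/0.14329 = 0.599.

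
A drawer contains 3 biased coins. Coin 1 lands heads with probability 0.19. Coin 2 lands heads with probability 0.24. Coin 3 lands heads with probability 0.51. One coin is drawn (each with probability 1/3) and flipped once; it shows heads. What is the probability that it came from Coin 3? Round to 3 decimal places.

Posterior probability ≈ 0.543

Tabulate prior·likelihood by source: [1] prior 0.333333, lik 0.19, product 0.06333; [2] prior 0.333333, lik 0.24, product 0.08000; [3] prior 0.333333, lik 0.51, product 0.1700.
Normalizing constant = 0.31333; the posterior for Coin 3 is its product over the sum, 0.1700/0.31333 = 0.543.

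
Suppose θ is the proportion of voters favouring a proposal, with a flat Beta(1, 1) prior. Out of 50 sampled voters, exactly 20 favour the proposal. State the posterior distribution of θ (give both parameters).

Posterior: Beta(21, 31)

Observing 20 successes and 30 failures updates Beta(1, 1) by adding the success and failure counts to the two shape parameters: α = 1+20 = 21, β = 1+30 = 31.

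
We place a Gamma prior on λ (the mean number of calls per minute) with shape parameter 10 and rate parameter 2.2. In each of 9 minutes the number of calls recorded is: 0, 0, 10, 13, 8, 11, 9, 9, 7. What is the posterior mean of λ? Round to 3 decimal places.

Posterior mean ≈ 6.875

The Poisson likelihood adds the total count to the shape and the number of exposure periods to the rate. Here ∑xᵢ = 67 and n = 9, so shape 10→77 and rate 2.2→11.2.
Posterior mean = shape/rate = 77/11.2 = 6.875.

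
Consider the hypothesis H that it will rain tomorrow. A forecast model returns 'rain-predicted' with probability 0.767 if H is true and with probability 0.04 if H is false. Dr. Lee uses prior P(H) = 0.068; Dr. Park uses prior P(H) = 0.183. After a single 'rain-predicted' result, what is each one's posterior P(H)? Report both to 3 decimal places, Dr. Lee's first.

The likelihood ratio for a 'rain-predicted' result is 0.767/0.04 = 19.175.
Dr. Lee: prior odds 0.068/0.932 = 0.072961; posterior odds 1.3990; posterior probability 0.583.
Dr. Park: prior odds 0.183/0.817 = 0.22399; posterior odds 4.2950; posterior probability 0.811.

Dr. Lee: 0.583; Dr. Park: 0.811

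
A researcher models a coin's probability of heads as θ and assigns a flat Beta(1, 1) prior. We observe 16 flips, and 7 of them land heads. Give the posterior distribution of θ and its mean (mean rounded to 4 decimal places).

Posterior: Beta(8, 10); mean ≈ 0.4444

The binomial likelihood is conjugate to the Beta prior: with 7 successes and 9 failures, the posterior is Beta(1+7, 1+9) = Beta(8, 10).
Posterior mean = α/(α+β) = 8/18 = 0.4444.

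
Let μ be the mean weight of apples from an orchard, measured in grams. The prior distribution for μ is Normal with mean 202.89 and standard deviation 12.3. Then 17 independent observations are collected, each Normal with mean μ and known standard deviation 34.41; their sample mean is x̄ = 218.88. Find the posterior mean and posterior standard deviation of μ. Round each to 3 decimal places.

With known σ, the Normal prior is conjugate. Weight on the data is w = (n/σ²)/(n/σ² + 1/τ₀²) = 0.0143575/(0.0143575+0.00660982) = 0.68476.
Posterior mean = w·x̄ + (1−w)·μ₀ = 0.68476·218.88 + 0.31524·202.89 = 213.839. Posterior variance = 1/(0.0143575+0.00660982) = 47.6932, so SD = 6.906.

Posterior mean ≈ 213.839; posterior SD ≈ 6.906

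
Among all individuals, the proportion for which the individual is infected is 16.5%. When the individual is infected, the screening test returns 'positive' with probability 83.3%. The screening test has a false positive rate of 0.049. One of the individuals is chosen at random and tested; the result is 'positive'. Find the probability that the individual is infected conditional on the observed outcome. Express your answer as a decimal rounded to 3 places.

P(H | E) ≈ 0.771

Let H be the event that the individual is infected. P(H) = 0.165, so P(¬H) = 0.835. With E the 'positive' result, P(E|H) = 0.833 and P(E|¬H) = 0.049.
P(E) = 0.833·0.165 + 0.049·0.835 = 0.13745 + 0.040915 = 0.17836.
By Bayes' theorem, P(H|E) = 0.13745 / 0.17836 = 0.771.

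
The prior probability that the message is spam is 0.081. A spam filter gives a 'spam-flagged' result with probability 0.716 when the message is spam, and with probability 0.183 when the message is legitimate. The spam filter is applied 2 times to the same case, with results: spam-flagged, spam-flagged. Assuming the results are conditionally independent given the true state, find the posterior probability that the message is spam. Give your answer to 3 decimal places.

Let H be the event that the message is spam; start with P(H) = 0.081. P('spam-flagged'|H) = 0.716, P('spam-flagged'|¬H) = 0.183.
Update on result 1 ('spam-flagged'): P(H) ← 0.716·0.0810 / (0.716·0.0810 + 0.183·0.9190) = 0.057996/0.22617 = 0.2564.
Update on result 2 ('spam-flagged'): P(H) ← 0.716·0.2564 / (0.716·0.2564 + 0.183·0.7436) = 0.18360/0.31967 = 0.5743.

Posterior P(H) ≈ 0.574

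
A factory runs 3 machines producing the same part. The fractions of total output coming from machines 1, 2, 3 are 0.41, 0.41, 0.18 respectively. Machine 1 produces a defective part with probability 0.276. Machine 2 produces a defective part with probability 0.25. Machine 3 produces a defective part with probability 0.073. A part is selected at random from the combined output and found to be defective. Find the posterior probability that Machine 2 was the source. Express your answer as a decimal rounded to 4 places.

Posterior probability ≈ 0.4480

Tabulate prior·likelihood by source: [1] prior 0.41, lik 0.276, product 0.1132; [2] prior 0.41, lik 0.25, product 0.1025; [3] prior 0.18, lik 0.073, product 0.01314.
Normalizing constant = 0.22880; the posterior for Machine 2 is its product over the sum, 0.1025/0.22880 = 0.4480.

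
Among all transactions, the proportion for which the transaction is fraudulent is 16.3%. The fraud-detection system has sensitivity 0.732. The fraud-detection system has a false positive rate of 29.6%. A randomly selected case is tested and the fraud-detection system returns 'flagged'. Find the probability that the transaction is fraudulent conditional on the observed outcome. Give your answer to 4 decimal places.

P(H | E) ≈ 0.3251

Write H for 'the transaction is fraudulent'. Prior odds H:¬H = 0.163/0.837 = 0.19474. For the 'flagged' outcome, the likelihood ratio is 0.732/0.296 = 2.4730.
Posterior odds = 0.19474 × 2.4730 = 0.48159, so P(H|E) = 0.48159/(1+0.48159) = 0.3251.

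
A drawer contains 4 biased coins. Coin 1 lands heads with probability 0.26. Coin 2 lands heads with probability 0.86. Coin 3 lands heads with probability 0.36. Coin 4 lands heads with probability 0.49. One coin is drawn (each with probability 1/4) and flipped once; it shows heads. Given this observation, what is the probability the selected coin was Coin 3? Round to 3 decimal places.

Posterior probability ≈ 0.183

P(heads|C1) = 0.26; P(heads|C2) = 0.86; P(heads|C3) = 0.36; P(heads|C4) = 0.49.
Prior × likelihood for each source: 0.25·0.26=0.06500, 0.25·0.86=0.2150, 0.25·0.36=0.09000, 0.25·0.49=0.1225. Summing gives P(heads) = 0.49250.
P(Coin 3 | heads) = 0.09000 / 0.49250 = 0.183.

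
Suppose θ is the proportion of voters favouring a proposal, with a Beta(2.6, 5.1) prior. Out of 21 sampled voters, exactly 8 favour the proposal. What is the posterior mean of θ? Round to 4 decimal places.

The binomial likelihood is conjugate to the Beta prior: with 8 successes and 13 failures, the posterior is Beta(2.6+8, 5.1+13) = Beta(10.6, 18.1).
Posterior mean = α/(α+β) = 10.6/28.7 = 0.3693.

Posterior mean ≈ 0.3693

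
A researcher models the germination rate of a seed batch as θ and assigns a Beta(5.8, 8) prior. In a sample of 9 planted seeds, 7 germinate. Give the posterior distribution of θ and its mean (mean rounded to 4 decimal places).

Posterior: Beta(12.8, 10); mean ≈ 0.5614

Observing 7 successes and 2 failures updates Beta(5.8, 8) by adding the success and failure counts to the two shape parameters: α = 5.8+7 = 12.8, β = 8+2 = 10.
Posterior mean = α/(α+β) = 12.8/22.8 = 0.5614.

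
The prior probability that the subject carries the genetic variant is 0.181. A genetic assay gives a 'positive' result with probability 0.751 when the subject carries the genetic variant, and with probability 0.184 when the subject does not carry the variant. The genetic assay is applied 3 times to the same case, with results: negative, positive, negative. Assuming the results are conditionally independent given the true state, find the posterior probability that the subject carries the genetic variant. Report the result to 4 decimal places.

Posterior P(H) ≈ 0.0775

With H the event that the subject carries the genetic variant, the joint likelihood of the observed sequence is P(data|H) = 0.249·0.751·0.249 = 0.046563 and P(data|¬H) = 0.816·0.184·0.816 = 0.12252.
Bayes: P(H|data) = 0.181·0.046563 / (0.181·0.046563 + 0.819·0.12252) = 0.0084279/0.10877 = 0.0775.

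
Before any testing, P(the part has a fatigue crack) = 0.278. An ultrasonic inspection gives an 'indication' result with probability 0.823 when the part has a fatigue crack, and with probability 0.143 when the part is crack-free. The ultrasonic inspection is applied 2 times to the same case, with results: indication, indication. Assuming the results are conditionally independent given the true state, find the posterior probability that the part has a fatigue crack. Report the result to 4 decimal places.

Posterior P(H) ≈ 0.9273

With H the event that the part has a fatigue crack, the joint likelihood of the observed sequence is P(data|H) = 0.823·0.823 = 0.67733 and P(data|¬H) = 0.143·0.143 = 0.020449.
Bayes: P(H|data) = 0.278·0.67733 / (0.278·0.67733 + 0.722·0.020449) = 0.18830/0.20306 = 0.9273.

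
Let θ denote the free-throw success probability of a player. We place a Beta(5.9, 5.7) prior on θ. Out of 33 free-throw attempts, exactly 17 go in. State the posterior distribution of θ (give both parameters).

Posterior: Beta(22.9, 21.7)

The binomial likelihood is conjugate to the Beta prior: with 17 successes and 16 failures, the posterior is Beta(5.9+17, 5.7+16) = Beta(22.9, 21.7).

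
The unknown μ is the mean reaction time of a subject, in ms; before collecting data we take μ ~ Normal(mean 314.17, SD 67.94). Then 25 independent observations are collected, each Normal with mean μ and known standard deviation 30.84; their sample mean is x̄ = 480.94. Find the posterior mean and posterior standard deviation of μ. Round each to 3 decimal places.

Posterior mean ≈ 479.577; posterior SD ≈ 6.143

Prior precision 1/τ₀² = 1/67.94² = 0.00021665; data precision n/σ² = 25/30.84² = 0.0262852.
Posterior precision = 0.00021665 + 0.0262852 = 0.0265018, giving posterior SD = 1/√0.0265018 = 6.143.
Posterior mean = (0.00021665·314.17 + 0.0262852·480.94) / 0.0265018 = 479.577.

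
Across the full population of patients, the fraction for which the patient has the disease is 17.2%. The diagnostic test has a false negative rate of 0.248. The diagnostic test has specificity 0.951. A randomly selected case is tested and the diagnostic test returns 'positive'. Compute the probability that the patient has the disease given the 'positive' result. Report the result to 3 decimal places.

Let H be the event that the patient has the disease. P(H) = 0.172, so P(¬H) = 0.828. With E the 'positive' result, P(E|H) = 0.752 and P(E|¬H) = 0.049.
P(E) = 0.752·0.172 + 0.049·0.828 = 0.12934 + 0.040572 = 0.16992.
By Bayes' theorem, P(H|E) = 0.12934 / 0.16992 = 0.761.

P(H | E) ≈ 0.761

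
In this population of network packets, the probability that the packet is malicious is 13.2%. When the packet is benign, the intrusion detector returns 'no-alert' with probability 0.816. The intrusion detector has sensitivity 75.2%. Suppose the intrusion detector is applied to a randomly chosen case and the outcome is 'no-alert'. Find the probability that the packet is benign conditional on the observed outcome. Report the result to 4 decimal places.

Write H for 'the packet is malicious'. Prior odds H:¬H = 0.132/0.868 = 0.15207. For the 'no-alert' outcome, the likelihood ratio is 0.248/0.816 = 0.30392.
Posterior odds = 0.15207 × 0.30392 = 0.046218, so P(H|E) = 0.046218/(1+0.046218) = 0.0442. Then P(¬H|E) = 1 − 0.0442 = 0.9558.

P(¬H | E) ≈ 0.9558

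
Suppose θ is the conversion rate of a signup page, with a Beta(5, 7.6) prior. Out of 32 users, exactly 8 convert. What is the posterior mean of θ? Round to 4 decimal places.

Posterior mean ≈ 0.2915

The binomial likelihood is conjugate to the Beta prior: with 8 successes and 24 failures, the posterior is Beta(5+8, 7.6+24) = Beta(13, 31.6).
E[θ | data] = 13/(13+31.6) = 0.2915.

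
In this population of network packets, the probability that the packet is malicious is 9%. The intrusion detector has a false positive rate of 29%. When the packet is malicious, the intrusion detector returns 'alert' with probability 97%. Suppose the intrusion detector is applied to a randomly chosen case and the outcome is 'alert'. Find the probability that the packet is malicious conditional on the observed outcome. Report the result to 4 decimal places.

Write H for 'the packet is malicious'. Prior odds H:¬H = 0.09/0.91 = 0.098901. For the 'alert' outcome, the likelihood ratio is 0.97/0.29 = 3.3448.
Posterior odds = 0.098901 × 3.3448 = 0.33081, so P(H|E) = 0.33081/(1+0.33081) = 0.2486.

P(H | E) ≈ 0.2486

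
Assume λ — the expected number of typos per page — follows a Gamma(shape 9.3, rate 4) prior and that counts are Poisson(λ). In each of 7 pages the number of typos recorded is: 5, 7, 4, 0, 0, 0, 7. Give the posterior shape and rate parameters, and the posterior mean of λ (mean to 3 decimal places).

Posterior: Gamma(shape=32.3, rate=11); mean ≈ 2.936

Total count ∑xᵢ = 23 over n = 7 pages.
Gamma is conjugate to the Poisson likelihood: posterior is Gamma(shape = 9.3+23 = 32.3, rate = 4+7 = 11).
Posterior mean = shape/rate = 32.3/11 = 2.936.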